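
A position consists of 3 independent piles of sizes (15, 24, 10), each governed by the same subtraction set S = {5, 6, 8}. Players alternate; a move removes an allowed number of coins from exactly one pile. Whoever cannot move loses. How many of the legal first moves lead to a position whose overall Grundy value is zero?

0

All piles use S = {5, 6, 8}:
n :  0  1  2  3  4  5  6  7  8  9 10 11 12 13 14 15 16 17 18 19 20 21 22 23 24
G :  0  0  0  0  0  1  1  1  1  1  2  2  2  0  0  0  0  0  1  1  1  1  1  2  2
Pile A: G(15) = 0.
Pile B: G(24) = 2.
Pile C: G(10) = 2.
Combined Grundy value = 0 ⊕ 2 ⊕ 2 = 0.
A winning move leaves total XOR = 0, i.e. changes one component's Grundy value g to g ⊕ X where X is the current total.
Pile A: target g' = 0⊕0 = 0, but every legal move changes the Grundy value (mex property), so 0 moves.
Pile B: target g' = 2⊕0 = 2, but every legal move changes the Grundy value (mex property), so 0 moves.
Pile C: target g' = 2⊕0 = 2, but every legal move changes the Grundy value (mex property), so 0 moves.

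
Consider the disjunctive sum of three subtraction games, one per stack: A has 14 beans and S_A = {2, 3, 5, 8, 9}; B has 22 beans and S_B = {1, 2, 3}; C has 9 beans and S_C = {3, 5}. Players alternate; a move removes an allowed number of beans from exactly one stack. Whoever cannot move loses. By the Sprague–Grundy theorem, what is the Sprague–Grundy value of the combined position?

Stack A, S = {2, 3, 5, 8, 9}:
G(0) = 0
G(1) = mex{} = 0
G(2) = mex{0} = 1
G(3) = mex{0,0} = 1
G(4) = mex{1,0} = 2
G(5) = mex{1,1,0} = 2
G(6) = mex{2,1,0} = 3
G(7) = mex{2,2,1} = 0
G(8) = mex{3,2,1,0} = 4
G(9) = mex{0,3,2,0,0} = 1
G(10) = mex{4,0,2,1,0} = 3
G(11) = mex{1,4,3,1,1} = 0
G(12) = mex{3,1,0,2,1} = 4
G(13) = mex{0,3,4,2,2} = 1
G(14) = mex{4,0,1,3,2} = 5
G_A(14) = 5.
Stack B, S = {1, 2, 3}:
G(0) = 0
G(1) = mex{0} = 1
G(2) = mex{1,0} = 2
G(3) = mex{2,1,0} = 3
G(4) = mex{3,2,1} = 0
G(5) = mex{0,3,2} = 1
G(6) = mex{1,0,3} = 2
G(7) = mex{2,1,0} = 3
G(8) = mex{3,2,1} = 0
G(9) = mex{0,3,2} = 1
G(10) = mex{1,0,3} = 2
G(11) = mex{2,1,0} = 3
G(12) = mex{3,2,1} = 0
G(13) = mex{0,3,2} = 1
G(14) = mex{1,0,3} = 2
G(15) = mex{2,1,0} = 3
G(16) = mex{3,2,1} = 0
G(17) = mex{0,3,2} = 1
G(18) = mex{1,0,3} = 2
G(19) = mex{2,1,0} = 3
G(20) = mex{3,2,1} = 0
G(21) = mex{0,3,2} = 1
G(22) = mex{1,0,3} = 2
G_B(22) = 2.
Stack C, S = {3, 5}:
G(0) = 0
G(1) = mex{} = 0
G(2) = mex{} = 0
G(3) = mex{0} = 1
G(4) = mex{0} = 1
G(5) = mex{0,0} = 1
G(6) = mex{1,0} = 2
G(7) = mex{1,0} = 2
G(8) = mex{1,1} = 0
G(9) = mex{2,1} = 0
G_C(9) = 0.
Combined Grundy value = 5 ⊕ 2 ⊕ 0 = 7.

7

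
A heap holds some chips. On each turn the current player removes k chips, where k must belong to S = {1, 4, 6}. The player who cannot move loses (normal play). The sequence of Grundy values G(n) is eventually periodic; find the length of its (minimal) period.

n :  0  1  2  3  4  5  6  7  8  9 10 11 12 13 14
G :  0  1  0  1  2  0  1  0  1  2  0  1  0  1  2
G(n+5) = G(n) holds for n = 0,…,5 (a full window of length max(S) = 6), so the sequence is purely periodic with period 5.

5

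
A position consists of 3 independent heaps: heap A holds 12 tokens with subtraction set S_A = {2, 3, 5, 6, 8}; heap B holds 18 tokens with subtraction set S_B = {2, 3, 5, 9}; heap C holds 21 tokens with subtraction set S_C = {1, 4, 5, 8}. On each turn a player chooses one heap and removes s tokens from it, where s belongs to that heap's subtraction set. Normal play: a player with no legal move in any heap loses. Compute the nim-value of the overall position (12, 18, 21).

Heap A, S = {2, 3, 5, 6, 8}:
G(0) = 0
G(1) = mex{} = 0
G(2) = mex{0} = 1
G(3) = mex{0,0} = 1
G(4) = mex{1,0} = 2
G(5) = mex{1,1,0} = 2
G(6) = mex{2,1,0,0} = 3
G(7) = mex{2,2,1,0} = 3
G(8) = mex{3,2,1,1,0} = 4
G(9) = mex{3,3,2,1,0} = 4
G(10) = mex{4,3,2,2,1} = 0
G(11) = mex{4,4,3,2,1} = 0
G(12) = mex{0,4,3,3,2} = 1
G_A(12) = 1.
Heap B, S = {2, 3, 5, 9}:
G(0) = 0
G(1) = mex{} = 0
G(2) = mex{0} = 1
G(3) = mex{0,0} = 1
G(4) = mex{1,0} = 2
G(5) = mex{1,1,0} = 2
G(6) = mex{2,1,0} = 3
G(7) = mex{2,2,1} = 0
G(8) = mex{3,2,1} = 0
G(9) = mex{0,3,2,0} = 1
G(10) = mex{0,0,2,0} = 1
G(11) = mex{1,0,3,1} = 2
G(12) = mex{1,1,0,1} = 2
G(13) = mex{2,1,0,2} = 3
G(14) = mex{2,2,1,2} = 0
G(15) = mex{3,2,1,3} = 0
G(16) = mex{0,3,2,0} = 1
G(17) = mex{0,0,2,0} = 1
G(18) = mex{1,0,3,1} = 2
G_B(18) = 2.
Heap C, S = {1, 4, 5, 8}:
G(0) = 0
G(1) = mex{0} = 1
G(2) = mex{1} = 0
G(3) = mex{0} = 1
G(4) = mex{1,0} = 2
G(5) = mex{2,1,0} = 3
G(6) = mex{3,0,1} = 2
G(7) = mex{2,1,0} = 3
G(8) = mex{3,2,1,0} = 4
G(9) = mex{4,3,2,1} = 0
G(10) = mex{0,2,3,0} = 1
G(11) = mex{1,3,2,1} = 0
G(12) = mex{0,4,3,2} = 1
G(13) = mex{1,0,4,3} = 2
G(14) = mex{2,1,0,2} = 3
G(15) = mex{3,0,1,3} = 2
G(16) = mex{2,1,0,4} = 3
G(17) = mex{3,2,1,0} = 4
G(18) = mex{4,3,2,1} = 0
G(19) = mex{0,2,3,0} = 1
G(20) = mex{1,3,2,1} = 0
G(21) = mex{0,4,3,2} = 1
G_C(21) = 1.
Combined Grundy value = 1 ⊕ 2 ⊕ 1 = 2.

2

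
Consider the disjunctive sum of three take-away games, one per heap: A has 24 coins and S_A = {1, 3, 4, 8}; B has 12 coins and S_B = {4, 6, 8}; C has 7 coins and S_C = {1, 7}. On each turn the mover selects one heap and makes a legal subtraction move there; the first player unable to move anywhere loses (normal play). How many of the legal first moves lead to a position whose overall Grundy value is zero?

Heap A, S = {1, 3, 4, 8}:
n :  0  1  2  3  4  5  6  7  8  9 10 11 12 13 14 15 16 17 18 19 20 21 22 23 24
G :  0  1  0  1  2  3  2  0  1  0  1  2  3  2  0  1  0  1  2  3  2  0  1  0  1
G_A(24) = 1.
Heap B, S = {4, 6, 8}:
G(0) = 0
G(1) = mex{} = 0
G(2) = mex{} = 0
G(3) = mex{} = 0
G(4) = mex{0} = 1
G(5) = mex{0} = 1
G(6) = mex{0,0} = 1
G(7) = mex{0,0} = 1
G(8) = mex{1,0,0} = 2
G(9) = mex{1,0,0} = 2
G(10) = mex{1,1,0} = 2
G(11) = mex{1,1,0} = 2
G(12) = mex{2,1,1} = 0
G_B(12) = 0.
Heap C, S = {1, 7}:
n : 0 1 2 3 4 5 6 7
G : 0 1 0 1 0 1 0 1
G_C(7) = 1.
Combined Grundy value = 1 ⊕ 0 ⊕ 1 = 0.
A winning move leaves total XOR = 0, i.e. changes one component's Grundy value g to g ⊕ X where X is the current total.
Heap A: target g' = 1⊕0 = 1, but every legal move changes the Grundy value (mex property), so 0 moves.
Heap B: target g' = 0⊕0 = 0, but every legal move changes the Grundy value (mex property), so 0 moves.
Heap C: target g' = 1⊕0 = 1, but every legal move changes the Grundy value (mex property), so 0 moves.

0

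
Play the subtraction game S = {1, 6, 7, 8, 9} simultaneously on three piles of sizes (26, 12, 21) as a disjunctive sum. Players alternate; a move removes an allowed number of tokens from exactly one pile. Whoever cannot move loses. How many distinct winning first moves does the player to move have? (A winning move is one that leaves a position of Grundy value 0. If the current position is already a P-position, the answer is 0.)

All piles use S = {1, 6, 7, 8, 9}:
G(0) = 0
G(1) = mex{0} = 1
G(2) = mex{1} = 0
G(3) = mex{0} = 1
G(4) = mex{1} = 0
G(5) = mex{0} = 1
G(6) = mex{1,0} = 2
G(7) = mex{2,1,0} = 3
G(8) = mex{3,0,1,0} = 2
G(9) = mex{2,1,0,1,0} = 3
G(10) = mex{3,0,1,0,1} = 2
G(11) = mex{2,1,0,1,0} = 3
G(12) = mex{3,2,1,0,1} = 4
G(13) = mex{4,3,2,1,0} = 5
G(14) = mex{5,2,3,2,1} = 0
G(15) = mex{0,3,2,3,2} = 1
G(16) = mex{1,2,3,2,3} = 0
G(17) = mex{0,3,2,3,2} = 1
G(18) = mex{1,4,3,2,3} = 0
G(19) = mex{0,5,4,3,2} = 1
G(20) = mex{1,0,5,4,3} = 2
G(21) = mex{2,1,0,5,4} = 3
G(22) = mex{3,0,1,0,5} = 2
G(23) = mex{2,1,0,1,0} = 3
G(24) = mex{3,0,1,0,1} = 2
G(25) = mex{2,1,0,1,0} = 3
G(26) = mex{3,2,1,0,1} = 4
Pile A: G(26) = 4.
Pile B: G(12) = 4.
Pile C: G(21) = 3.
Combined Grundy value = 4 ⊕ 4 ⊕ 3 = 3.
A winning move leaves total XOR = 0, i.e. changes one component's Grundy value g to g ⊕ X where X is the current total.
Pile A: need g' = 4⊕3 = 7. Options: 26−1→G=3, 26−6→G=2, 26−7→G=1, 26−8→G=0, 26−9→G=1. Hits: 0.
Pile B: need g' = 4⊕3 = 7. Options: 12−1→G=3, 12−6→G=2, 12−7→G=1, 12−8→G=0, 12−9→G=1. Hits: 0.
Pile C: need g' = 3⊕3 = 0. Options: 21−1→G=2, 21−6→G=1, 21−7→G=0, 21−8→G=5, 21−9→G=4. Hits: 1.

1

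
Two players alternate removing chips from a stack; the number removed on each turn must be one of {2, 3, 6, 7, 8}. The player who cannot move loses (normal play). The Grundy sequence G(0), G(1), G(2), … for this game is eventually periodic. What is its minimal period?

14

n :  0  1  2  3  4  5  6  7  8  9 10 11 12 13 14 15 16 17 18 19 20 21 22 23 24 25 26 27 28 29
G :  0  0  1  1  2  0  3  1  2  2  0  3  1  2  0  0  1  1  2  0  3  1  2  2  0  3  1  2  0  0
G(n+14) = G(n) holds for n = 0,…,7 (a full window of length max(S) = 8), so the sequence is purely periodic with period 14.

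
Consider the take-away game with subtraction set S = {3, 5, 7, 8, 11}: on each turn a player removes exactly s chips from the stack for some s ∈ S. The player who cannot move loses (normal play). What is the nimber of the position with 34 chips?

2

n :  0  1  2  3  4  5  6  7  8  9 10 11 12 13 14 15 16 17 18 19 20 21 22 23 24 25 26 27 28 29 30 31 32 33 34
G :  0  0  0  1  1  1  2  2  2  3  3  3  4  4  0  0  0  1  1  1  2  2  2  3  3  3  4  4  0  0  0  1  1  1  2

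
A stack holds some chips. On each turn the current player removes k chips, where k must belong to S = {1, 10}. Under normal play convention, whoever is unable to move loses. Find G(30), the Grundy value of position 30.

G(0) = 0
G(1) = mex{0} = 1
G(2) = mex{1} = 0
G(3) = mex{0} = 1
G(4) = mex{1} = 0
G(5) = mex{0} = 1
G(6) = mex{1} = 0
G(7) = mex{0} = 1
G(8) = mex{1} = 0
G(9) = mex{0} = 1
G(10) = mex{1,0} = 2
G(11) = mex{2,1} = 0
G(12) = mex{0,0} = 1
G(13) = mex{1,1} = 0
G(14) = mex{0,0} = 1
G(15) = mex{1,1} = 0
G(16) = mex{0,0} = 1
G(17) = mex{1,1} = 0
G(18) = mex{0,0} = 1
G(19) = mex{1,1} = 0
G(20) = mex{0,2} = 1
G(21) = mex{1,0} = 2
G(22) = mex{2,1} = 0
G(23) = mex{0,0} = 1
G(24) = mex{1,1} = 0
G(25) = mex{0,0} = 1
G(26) = mex{1,1} = 0
G(27) = mex{0,0} = 1
G(28) = mex{1,1} = 0
G(29) = mex{0,0} = 1
G(30) = mex{1,1} = 0

0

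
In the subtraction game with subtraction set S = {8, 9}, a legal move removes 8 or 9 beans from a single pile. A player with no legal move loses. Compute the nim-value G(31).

1

G(0) = 0
G(1) = mex{} = 0
G(2) = mex{} = 0
G(3) = mex{} = 0
G(4) = mex{} = 0
G(5) = mex{} = 0
G(6) = mex{} = 0
G(7) = mex{} = 0
G(8) = mex{0} = 1
G(9) = mex{0,0} = 1
G(10) = mex{0,0} = 1
G(11) = mex{0,0} = 1
G(12) = mex{0,0} = 1
G(13) = mex{0,0} = 1
G(14) = mex{0,0} = 1
G(15) = mex{0,0} = 1
G(16) = mex{1,0} = 2
G(17) = mex{1,1} = 0
G(18) = mex{1,1} = 0
G(19) = mex{1,1} = 0
G(20) = mex{1,1} = 0
G(21) = mex{1,1} = 0
G(22) = mex{1,1} = 0
G(23) = mex{1,1} = 0
G(24) = mex{2,1} = 0
G(25) = mex{0,2} = 1
G(26) = mex{0,0} = 1
G(27) = mex{0,0} = 1
G(28) = mex{0,0} = 1
G(29) = mex{0,0} = 1
G(30) = mex{0,0} = 1
G(31) = mex{0,0} = 1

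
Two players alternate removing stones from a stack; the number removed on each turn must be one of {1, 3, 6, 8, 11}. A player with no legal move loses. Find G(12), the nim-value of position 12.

G(0) = 0
G(1) = mex{0} = 1
G(2) = mex{1} = 0
G(3) = mex{0,0} = 1
G(4) = mex{1,1} = 0
G(5) = mex{0,0} = 1
G(6) = mex{1,1,0} = 2
G(7) = mex{2,0,1} = 3
G(8) = mex{3,1,0,0} = 2
G(9) = mex{2,2,1,1} = 0
G(10) = mex{0,3,0,0} = 1
G(11) = mex{1,2,1,1,0} = 3
G(12) = mex{3,0,2,0,1} = 4

4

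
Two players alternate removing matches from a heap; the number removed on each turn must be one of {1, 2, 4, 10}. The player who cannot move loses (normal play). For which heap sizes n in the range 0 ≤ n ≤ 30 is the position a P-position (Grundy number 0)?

n :  0  1  2  3  4  5  6  7  8  9 10 11 12 13 14 15 16 17 18 19 20 21 22 23 24 25 26 27 28 29 30
G :  0  1  2  0  1  2  0  1  2  0  1  2  0  1  2  0  1  2  0  1  2  0  1  2  0  1  2  0  1  2  0
P-positions are exactly the n with G(n) = 0.

0, 3, 6, 9, 12, 15, 18, 21, 24, 27, 30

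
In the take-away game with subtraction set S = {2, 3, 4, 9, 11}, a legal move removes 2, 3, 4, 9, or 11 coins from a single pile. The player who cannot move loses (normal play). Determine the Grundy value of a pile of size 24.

G(0) = 0
G(1) = mex{} = 0
G(2) = mex{0} = 1
G(3) = mex{0,0} = 1
G(4) = mex{1,0,0} = 2
G(5) = mex{1,1,0} = 2
G(6) = mex{2,1,1} = 0
G(7) = mex{2,2,1} = 0
G(8) = mex{0,2,2} = 1
G(9) = mex{0,0,2,0} = 1
G(10) = mex{1,0,0,0} = 2
G(11) = mex{1,1,0,1,0} = 2
G(12) = mex{2,1,1,1,0} = 3
G(13) = mex{2,2,1,2,1} = 0
G(14) = mex{3,2,2,2,1} = 0
G(15) = mex{0,3,2,0,2} = 1
G(16) = mex{0,0,3,0,2} = 1
G(17) = mex{1,0,0,1,0} = 2
G(18) = mex{1,1,0,1,0} = 2
G(19) = mex{2,1,1,2,1} = 0
G(20) = mex{2,2,1,2,1} = 0
G(21) = mex{0,2,2,3,2} = 1
G(22) = mex{0,0,2,0,2} = 1
G(23) = mex{1,0,0,0,3} = 2
G(24) = mex{1,1,0,1,0} = 2

2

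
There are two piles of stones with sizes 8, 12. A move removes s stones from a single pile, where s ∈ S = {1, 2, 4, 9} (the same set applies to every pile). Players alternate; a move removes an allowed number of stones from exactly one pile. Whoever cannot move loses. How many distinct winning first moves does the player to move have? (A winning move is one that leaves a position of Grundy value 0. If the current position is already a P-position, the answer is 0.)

All piles use S = {1, 2, 4, 9}:
n :  0  1  2  3  4  5  6  7  8  9 10 11 12
G :  0  1  2  0  1  2  0  1  2  3  4  0  1
Pile A: G(8) = 2.
Pile B: G(12) = 1.
Combined Grundy value = 2 ⊕ 1 = 3.
A winning move leaves total XOR = 0, i.e. changes one component's Grundy value g to g ⊕ X where X is the current total.
Pile A: need g' = 2⊕3 = 1. Options: 8−1→G=1, 8−2→G=0, 8−4→G=1. Hits: 2.
Pile B: need g' = 1⊕3 = 2. Options: 12−1→G=0, 12−2→G=4, 12−4→G=2, 12−9→G=0. Hits: 1.

3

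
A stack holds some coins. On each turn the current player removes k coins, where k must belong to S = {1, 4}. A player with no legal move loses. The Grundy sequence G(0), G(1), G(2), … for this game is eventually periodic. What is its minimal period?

5

n :  0  1  2  3  4  5  6  7  8  9 10 11 12 13 14
G :  0  1  0  1  2  0  1  0  1  2  0  1  0  1  2
G(n+5) = G(n) holds for n = 0,…,3 (a full window of length max(S) = 4), so the sequence is purely periodic with period 5.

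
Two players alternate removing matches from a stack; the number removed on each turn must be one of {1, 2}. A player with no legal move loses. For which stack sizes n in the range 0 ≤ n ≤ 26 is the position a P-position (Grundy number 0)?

0, 3, 6, 9, 12, 15, 18, 21, 24

n :  0  1  2  3  4  5  6  7  8  9 10 11 12 13 14 15 16 17 18 19 20 21 22 23 24 25 26
G :  0  1  2  0  1  2  0  1  2  0  1  2  0  1  2  0  1  2  0  1  2  0  1  2  0  1  2
P-positions are exactly the n with G(n) = 0.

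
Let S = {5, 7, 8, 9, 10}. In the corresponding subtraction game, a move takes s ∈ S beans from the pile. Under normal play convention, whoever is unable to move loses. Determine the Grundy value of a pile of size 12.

2

G(0) = 0
G(1) = mex{} = 0
G(2) = mex{} = 0
G(3) = mex{} = 0
G(4) = mex{} = 0
G(5) = mex{0} = 1
G(6) = mex{0} = 1
G(7) = mex{0,0} = 1
G(8) = mex{0,0,0} = 1
G(9) = mex{0,0,0,0} = 1
G(10) = mex{1,0,0,0,0} = 2
G(11) = mex{1,0,0,0,0} = 2
G(12) = mex{1,1,0,0,0} = 2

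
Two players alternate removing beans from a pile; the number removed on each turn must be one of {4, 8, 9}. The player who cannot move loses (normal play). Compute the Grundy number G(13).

n :  0  1  2  3  4  5  6  7  8  9 10 11 12 13
G :  0  0  0  0  1  1  1  1  2  2  2  2  3  0

0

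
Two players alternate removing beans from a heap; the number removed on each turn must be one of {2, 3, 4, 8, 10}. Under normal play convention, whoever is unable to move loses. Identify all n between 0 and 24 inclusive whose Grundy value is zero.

G(0) = 0
G(1) = mex{} = 0
G(2) = mex{0} = 1
G(3) = mex{0,0} = 1
G(4) = mex{1,0,0} = 2
G(5) = mex{1,1,0} = 2
G(6) = mex{2,1,1} = 0
G(7) = mex{2,2,1} = 0
G(8) = mex{0,2,2,0} = 1
G(9) = mex{0,0,2,0} = 1
G(10) = mex{1,0,0,1,0} = 2
G(11) = mex{1,1,0,1,0} = 2
G(12) = mex{2,1,1,2,1} = 0
G(13) = mex{2,2,1,2,1} = 0
G(14) = mex{0,2,2,0,2} = 1
G(15) = mex{0,0,2,0,2} = 1
G(16) = mex{1,0,0,1,0} = 2
G(17) = mex{1,1,0,1,0} = 2
G(18) = mex{2,1,1,2,1} = 0
G(19) = mex{2,2,1,2,1} = 0
G(20) = mex{0,2,2,0,2} = 1
G(21) = mex{0,0,2,0,2} = 1
G(22) = mex{1,0,0,1,0} = 2
G(23) = mex{1,1,0,1,0} = 2
G(24) = mex{2,1,1,2,1} = 0
P-positions are exactly the n with G(n) = 0.

0, 1, 6, 7, 12, 13, 18, 19, 24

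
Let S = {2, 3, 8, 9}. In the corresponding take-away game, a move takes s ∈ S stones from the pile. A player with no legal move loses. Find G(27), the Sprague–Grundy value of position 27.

0

n :  0  1  2  3  4  5  6  7  8  9 10 11 12 13 14 15 16 17 18 19 20 21 22 23 24 25 26 27
G :  0  0  1  1  2  0  0  1  1  2  2  0  0  1  1  2  0  0  1  1  2  2  0  0  1  1  2  0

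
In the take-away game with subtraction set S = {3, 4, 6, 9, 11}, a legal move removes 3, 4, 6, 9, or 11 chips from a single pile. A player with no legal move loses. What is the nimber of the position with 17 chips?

1

n :  0  1  2  3  4  5  6  7  8  9 10 11 12 13 14 15 16 17
G :  0  0  0  1  1  1  2  2  2  3  3  3  4  4  0  0  0  1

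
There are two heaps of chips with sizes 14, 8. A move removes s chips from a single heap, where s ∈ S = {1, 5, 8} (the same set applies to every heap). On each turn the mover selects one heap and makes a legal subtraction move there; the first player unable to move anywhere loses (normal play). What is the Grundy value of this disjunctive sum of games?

All heaps use S = {1, 5, 8}:
n :  0  1  2  3  4  5  6  7  8  9 10 11 12 13 14
G :  0  1  0  1  0  1  0  1  2  3  2  3  2  0  1
Heap A: G(14) = 1.
Heap B: G(8) = 2.
Combined Grundy value = 1 ⊕ 2 = 3.

3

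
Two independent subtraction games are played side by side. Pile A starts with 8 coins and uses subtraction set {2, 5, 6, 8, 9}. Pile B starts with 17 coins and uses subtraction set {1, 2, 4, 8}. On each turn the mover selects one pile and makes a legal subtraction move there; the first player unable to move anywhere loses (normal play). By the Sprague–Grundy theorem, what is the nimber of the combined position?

Pile A, S = {2, 5, 6, 8, 9}:
G(0) = 0
G(1) = mex{} = 0
G(2) = mex{0} = 1
G(3) = mex{0} = 1
G(4) = mex{1} = 0
G(5) = mex{1,0} = 2
G(6) = mex{0,0,0} = 1
G(7) = mex{2,1,0} = 3
G(8) = mex{1,1,1,0} = 2
G_A(8) = 2.
Pile B, S = {1, 2, 4, 8}:
G(0) = 0
G(1) = mex{0} = 1
G(2) = mex{1,0} = 2
G(3) = mex{2,1} = 0
G(4) = mex{0,2,0} = 1
G(5) = mex{1,0,1} = 2
G(6) = mex{2,1,2} = 0
G(7) = mex{0,2,0} = 1
G(8) = mex{1,0,1,0} = 2
G(9) = mex{2,1,2,1} = 0
G(10) = mex{0,2,0,2} = 1
G(11) = mex{1,0,1,0} = 2
G(12) = mex{2,1,2,1} = 0
G(13) = mex{0,2,0,2} = 1
G(14) = mex{1,0,1,0} = 2
G(15) = mex{2,1,2,1} = 0
G(16) = mex{0,2,0,2} = 1
G(17) = mex{1,0,1,0} = 2
G_B(17) = 2.
Combined Grundy value = 2 ⊕ 2 = 0.

0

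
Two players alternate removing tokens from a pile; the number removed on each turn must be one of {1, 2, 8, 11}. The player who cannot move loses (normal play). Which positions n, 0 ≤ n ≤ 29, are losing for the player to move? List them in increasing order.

0, 3, 6, 9, 12, 15, 18, 21, 24, 27

n :  0  1  2  3  4  5  6  7  8  9 10 11 12 13 14 15 16 17 18 19 20 21 22 23 24 25 26 27 28 29
G :  0  1  2  0  1  2  0  1  2  0  1  2  0  1  2  0  1  2  0  1  2  0  1  2  0  1  2  0  1  2
P-positions are exactly the n with G(n) = 0.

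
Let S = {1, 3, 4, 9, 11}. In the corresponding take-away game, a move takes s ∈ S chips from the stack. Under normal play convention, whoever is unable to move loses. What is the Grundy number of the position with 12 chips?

0

n :  0  1  2  3  4  5  6  7  8  9 10 11 12
G :  0  1  0  1  2  3  2  0  1  4  3  2  0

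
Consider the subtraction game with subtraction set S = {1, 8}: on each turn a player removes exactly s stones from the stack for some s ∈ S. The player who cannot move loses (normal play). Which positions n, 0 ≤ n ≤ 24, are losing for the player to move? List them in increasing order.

G(0) = 0
G(1) = mex{0} = 1
G(2) = mex{1} = 0
G(3) = mex{0} = 1
G(4) = mex{1} = 0
G(5) = mex{0} = 1
G(6) = mex{1} = 0
G(7) = mex{0} = 1
G(8) = mex{1,0} = 2
G(9) = mex{2,1} = 0
G(10) = mex{0,0} = 1
G(11) = mex{1,1} = 0
G(12) = mex{0,0} = 1
G(13) = mex{1,1} = 0
G(14) = mex{0,0} = 1
G(15) = mex{1,1} = 0
G(16) = mex{0,2} = 1
G(17) = mex{1,0} = 2
G(18) = mex{2,1} = 0
G(19) = mex{0,0} = 1
G(20) = mex{1,1} = 0
G(21) = mex{0,0} = 1
G(22) = mex{1,1} = 0
G(23) = mex{0,0} = 1
G(24) = mex{1,1} = 0
P-positions are exactly the n with G(n) = 0.

0, 2, 4, 6, 9, 11, 13, 15, 18, 20, 22, 24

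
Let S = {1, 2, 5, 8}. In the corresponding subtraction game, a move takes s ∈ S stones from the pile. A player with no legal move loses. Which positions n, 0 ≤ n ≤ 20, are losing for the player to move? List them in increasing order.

0, 3, 6, 9, 12, 15, 18

G(0) = 0
G(1) = mex{0} = 1
G(2) = mex{1,0} = 2
G(3) = mex{2,1} = 0
G(4) = mex{0,2} = 1
G(5) = mex{1,0,0} = 2
G(6) = mex{2,1,1} = 0
G(7) = mex{0,2,2} = 1
G(8) = mex{1,0,0,0} = 2
G(9) = mex{2,1,1,1} = 0
G(10) = mex{0,2,2,2} = 1
G(11) = mex{1,0,0,0} = 2
G(12) = mex{2,1,1,1} = 0
G(13) = mex{0,2,2,2} = 1
G(14) = mex{1,0,0,0} = 2
G(15) = mex{2,1,1,1} = 0
G(16) = mex{0,2,2,2} = 1
G(17) = mex{1,0,0,0} = 2
G(18) = mex{2,1,1,1} = 0
G(19) = mex{0,2,2,2} = 1
G(20) = mex{1,0,0,0} = 2
P-positions are exactly the n with G(n) = 0.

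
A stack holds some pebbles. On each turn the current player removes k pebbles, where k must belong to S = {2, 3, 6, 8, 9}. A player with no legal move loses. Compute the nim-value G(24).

4

n :  0  1  2  3  4  5  6  7  8  9 10 11 12 13 14 15 16 17 18 19 20 21 22 23 24
G :  0  0  1  1  2  0  3  1  2  2  3  3  0  4  1  5  0  0  1  1  2  2  3  3  4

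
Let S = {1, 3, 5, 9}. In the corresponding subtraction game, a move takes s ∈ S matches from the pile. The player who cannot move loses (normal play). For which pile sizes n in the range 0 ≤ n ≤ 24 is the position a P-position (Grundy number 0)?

n :  0  1  2  3  4  5  6  7  8  9 10 11 12 13 14 15 16 17 18 19 20 21 22 23 24
G :  0  1  0  1  0  1  0  1  0  1  0  1  0  1  0  1  0  1  0  1  0  1  0  1  0
P-positions are exactly the n with G(n) = 0.

0, 2, 4, 6, 8, 10, 12, 14, 16, 18, 20, 22, 24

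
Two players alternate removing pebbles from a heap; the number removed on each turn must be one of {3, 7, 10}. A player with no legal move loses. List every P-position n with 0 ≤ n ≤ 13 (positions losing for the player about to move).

n :  0  1  2  3  4  5  6  7  8  9 10 11 12 13
G :  0  0  0  1  1  1  0  2  2  1  3  3  2  2
P-positions are exactly the n with G(n) = 0.

0, 1, 2, 6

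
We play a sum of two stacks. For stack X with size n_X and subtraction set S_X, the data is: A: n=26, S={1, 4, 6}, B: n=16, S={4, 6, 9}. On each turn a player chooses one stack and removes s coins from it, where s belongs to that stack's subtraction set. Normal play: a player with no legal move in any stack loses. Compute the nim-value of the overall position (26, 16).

1

Stack A, S = {1, 4, 6}:
n :  0  1  2  3  4  5  6  7  8  9 10 11 12 13 14 15 16 17 18 19 20 21 22 23 24 25 26
G :  0  1  0  1  2  0  1  0  1  2  0  1  0  1  2  0  1  0  1  2  0  1  0  1  2  0  1
G_A(26) = 1.
Stack B, S = {4, 6, 9}:
G(0) = 0
G(1) = mex{} = 0
G(2) = mex{} = 0
G(3) = mex{} = 0
G(4) = mex{0} = 1
G(5) = mex{0} = 1
G(6) = mex{0,0} = 1
G(7) = mex{0,0} = 1
G(8) = mex{1,0} = 2
G(9) = mex{1,0,0} = 2
G(10) = mex{1,1,0} = 2
G(11) = mex{1,1,0} = 2
G(12) = mex{2,1,0} = 3
G(13) = mex{2,1,1} = 0
G(14) = mex{2,2,1} = 0
G(15) = mex{2,2,1} = 0
G(16) = mex{3,2,1} = 0
G_B(16) = 0.
Combined Grundy value = 1 ⊕ 0 = 1.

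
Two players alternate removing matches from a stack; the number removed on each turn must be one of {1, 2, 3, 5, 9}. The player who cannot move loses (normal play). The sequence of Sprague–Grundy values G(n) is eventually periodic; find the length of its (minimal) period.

G(0) = 0
G(1) = mex{0} = 1
G(2) = mex{1,0} = 2
G(3) = mex{2,1,0} = 3
G(4) = mex{3,2,1} = 0
G(5) = mex{0,3,2,0} = 1
G(6) = mex{1,0,3,1} = 2
G(7) = mex{2,1,0,2} = 3
G(8) = mex{3,2,1,3} = 0
G(9) = mex{0,3,2,0,0} = 1
G(10) = mex{1,0,3,1,1} = 2
G(11) = mex{2,1,0,2,2} = 3
G(12) = mex{3,2,1,3,3} = 0
G(13) = mex{0,3,2,0,0} = 1
G(14) = mex{1,0,3,1,1} = 2
G(n+4) = G(n) holds for n = 0,…,8 (a full window of length max(S) = 9), so the sequence is purely periodic with period 4.

4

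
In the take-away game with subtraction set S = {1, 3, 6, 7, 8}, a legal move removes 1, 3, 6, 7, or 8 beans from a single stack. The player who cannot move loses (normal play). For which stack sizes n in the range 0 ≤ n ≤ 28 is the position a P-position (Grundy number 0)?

G(0) = 0
G(1) = mex{0} = 1
G(2) = mex{1} = 0
G(3) = mex{0,0} = 1
G(4) = mex{1,1} = 0
G(5) = mex{0,0} = 1
G(6) = mex{1,1,0} = 2
G(7) = mex{2,0,1,0} = 3
G(8) = mex{3,1,0,1,0} = 2
G(9) = mex{2,2,1,0,1} = 3
G(10) = mex{3,3,0,1,0} = 2
G(11) = mex{2,2,1,0,1} = 3
G(12) = mex{3,3,2,1,0} = 4
G(13) = mex{4,2,3,2,1} = 0
G(14) = mex{0,3,2,3,2} = 1
G(15) = mex{1,4,3,2,3} = 0
G(16) = mex{0,0,2,3,2} = 1
G(17) = mex{1,1,3,2,3} = 0
G(18) = mex{0,0,4,3,2} = 1
G(19) = mex{1,1,0,4,3} = 2
G(20) = mex{2,0,1,0,4} = 3
G(21) = mex{3,1,0,1,0} = 2
G(22) = mex{2,2,1,0,1} = 3
G(23) = mex{3,3,0,1,0} = 2
G(24) = mex{2,2,1,0,1} = 3
G(25) = mex{3,3,2,1,0} = 4
G(26) = mex{4,2,3,2,1} = 0
G(27) = mex{0,3,2,3,2} = 1
G(28) = mex{1,4,3,2,3} = 0
P-positions are exactly the n with G(n) = 0.

0, 2, 4, 13, 15, 17, 26, 28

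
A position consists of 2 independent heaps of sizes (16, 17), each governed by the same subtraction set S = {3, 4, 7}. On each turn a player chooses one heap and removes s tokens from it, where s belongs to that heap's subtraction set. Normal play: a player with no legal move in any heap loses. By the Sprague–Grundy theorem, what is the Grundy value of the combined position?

All heaps use S = {3, 4, 7}:
G(0) = 0
G(1) = mex{} = 0
G(2) = mex{} = 0
G(3) = mex{0} = 1
G(4) = mex{0,0} = 1
G(5) = mex{0,0} = 1
G(6) = mex{1,0} = 2
G(7) = mex{1,1,0} = 2
G(8) = mex{1,1,0} = 2
G(9) = mex{2,1,0} = 3
G(10) = mex{2,2,1} = 0
G(11) = mex{2,2,1} = 0
G(12) = mex{3,2,1} = 0
G(13) = mex{0,3,2} = 1
G(14) = mex{0,0,2} = 1
G(15) = mex{0,0,2} = 1
G(16) = mex{1,0,3} = 2
G(17) = mex{1,1,0} = 2
Heap A: G(16) = 2.
Heap B: G(17) = 2.
Combined Grundy value = 2 ⊕ 2 = 0.

0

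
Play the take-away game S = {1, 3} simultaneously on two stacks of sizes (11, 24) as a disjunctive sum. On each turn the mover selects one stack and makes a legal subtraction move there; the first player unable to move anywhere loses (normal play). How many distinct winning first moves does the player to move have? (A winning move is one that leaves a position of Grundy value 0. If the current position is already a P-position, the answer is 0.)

All stacks use S = {1, 3}:
G(0) = 0
G(1) = mex{0} = 1
G(2) = mex{1} = 0
G(3) = mex{0,0} = 1
G(4) = mex{1,1} = 0
G(5) = mex{0,0} = 1
G(6) = mex{1,1} = 0
G(7) = mex{0,0} = 1
G(8) = mex{1,1} = 0
G(9) = mex{0,0} = 1
G(10) = mex{1,1} = 0
G(11) = mex{0,0} = 1
G(12) = mex{1,1} = 0
G(13) = mex{0,0} = 1
G(14) = mex{1,1} = 0
G(15) = mex{0,0} = 1
G(16) = mex{1,1} = 0
G(17) = mex{0,0} = 1
G(18) = mex{1,1} = 0
G(19) = mex{0,0} = 1
G(20) = mex{1,1} = 0
G(21) = mex{0,0} = 1
G(22) = mex{1,1} = 0
G(23) = mex{0,0} = 1
G(24) = mex{1,1} = 0
Stack A: G(11) = 1.
Stack B: G(24) = 0.
Combined Grundy value = 1 ⊕ 0 = 1.
A winning move leaves total XOR = 0, i.e. changes one component's Grundy value g to g ⊕ X where X is the current total.
Stack A: need g' = 1⊕1 = 0. Options: 11−1→G=0, 11−3→G=0. Hits: 2.
Stack B: need g' = 0⊕1 = 1. Options: 24−1→G=1, 24−3→G=1. Hits: 2.

4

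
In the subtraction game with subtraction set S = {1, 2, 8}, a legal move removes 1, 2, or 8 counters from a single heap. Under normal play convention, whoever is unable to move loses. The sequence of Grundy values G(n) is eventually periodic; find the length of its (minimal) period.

3

G(0) = 0
G(1) = mex{0} = 1
G(2) = mex{1,0} = 2
G(3) = mex{2,1} = 0
G(4) = mex{0,2} = 1
G(5) = mex{1,0} = 2
G(6) = mex{2,1} = 0
G(7) = mex{0,2} = 1
G(8) = mex{1,0,0} = 2
G(9) = mex{2,1,1} = 0
G(10) = mex{0,2,2} = 1
G(11) = mex{1,0,0} = 2
G(12) = mex{2,1,1} = 0
G(13) = mex{0,2,2} = 1
G(14) = mex{1,0,0} = 2
G(n+3) = G(n) holds for n = 0,…,7 (a full window of length max(S) = 8), so the sequence is purely periodic with period 3.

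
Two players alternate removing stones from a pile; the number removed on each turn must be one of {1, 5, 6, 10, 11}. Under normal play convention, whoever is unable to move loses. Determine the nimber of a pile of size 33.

1

G(0) = 0
G(1) = mex{0} = 1
G(2) = mex{1} = 0
G(3) = mex{0} = 1
G(4) = mex{1} = 0
G(5) = mex{0,0} = 1
G(6) = mex{1,1,0} = 2
G(7) = mex{2,0,1} = 3
G(8) = mex{3,1,0} = 2
G(9) = mex{2,0,1} = 3
G(10) = mex{3,1,0,0} = 2
G(11) = mex{2,2,1,1,0} = 3
G(12) = mex{3,3,2,0,1} = 4
G(13) = mex{4,2,3,1,0} = 5
G(14) = mex{5,3,2,0,1} = 4
G(15) = mex{4,2,3,1,0} = 5
G(16) = mex{5,3,2,2,1} = 0
G(17) = mex{0,4,3,3,2} = 1
G(18) = mex{1,5,4,2,3} = 0
G(19) = mex{0,4,5,3,2} = 1
G(20) = mex{1,5,4,2,3} = 0
G(21) = mex{0,0,5,3,2} = 1
G(22) = mex{1,1,0,4,3} = 2
G(23) = mex{2,0,1,5,4} = 3
G(24) = mex{3,1,0,4,5} = 2
G(25) = mex{2,0,1,5,4} = 3
G(26) = mex{3,1,0,0,5} = 2
G(27) = mex{2,2,1,1,0} = 3
G(28) = mex{3,3,2,0,1} = 4
G(29) = mex{4,2,3,1,0} = 5
G(30) = mex{5,3,2,0,1} = 4
G(31) = mex{4,2,3,1,0} = 5
G(32) = mex{5,3,2,2,1} = 0
G(33) = mex{0,4,3,3,2} = 1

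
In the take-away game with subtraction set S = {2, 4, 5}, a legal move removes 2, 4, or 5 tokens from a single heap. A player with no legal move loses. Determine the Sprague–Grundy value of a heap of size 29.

G(0) = 0
G(1) = mex{} = 0
G(2) = mex{0} = 1
G(3) = mex{0} = 1
G(4) = mex{1,0} = 2
G(5) = mex{1,0,0} = 2
G(6) = mex{2,1,0} = 3
G(7) = mex{2,1,1} = 0
G(8) = mex{3,2,1} = 0
G(9) = mex{0,2,2} = 1
G(10) = mex{0,3,2} = 1
G(11) = mex{1,0,3} = 2
G(12) = mex{1,0,0} = 2
G(13) = mex{2,1,0} = 3
G(14) = mex{2,1,1} = 0
G(15) = mex{3,2,1} = 0
G(16) = mex{0,2,2} = 1
G(17) = mex{0,3,2} = 1
G(18) = mex{1,0,3} = 2
G(19) = mex{1,0,0} = 2
G(20) = mex{2,1,0} = 3
G(21) = mex{2,1,1} = 0
G(22) = mex{3,2,1} = 0
G(23) = mex{0,2,2} = 1
G(24) = mex{0,3,2} = 1
G(25) = mex{1,0,3} = 2
G(26) = mex{1,0,0} = 2
G(27) = mex{2,1,0} = 3
G(28) = mex{2,1,1} = 0
G(29) = mex{3,2,1} = 0

0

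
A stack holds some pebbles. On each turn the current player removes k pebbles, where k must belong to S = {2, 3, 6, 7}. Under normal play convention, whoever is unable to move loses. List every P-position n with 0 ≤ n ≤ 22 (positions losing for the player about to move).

G(0) = 0
G(1) = mex{} = 0
G(2) = mex{0} = 1
G(3) = mex{0,0} = 1
G(4) = mex{1,0} = 2
G(5) = mex{1,1} = 0
G(6) = mex{2,1,0} = 3
G(7) = mex{0,2,0,0} = 1
G(8) = mex{3,0,1,0} = 2
G(9) = mex{1,3,1,1} = 0
G(10) = mex{2,1,2,1} = 0
G(11) = mex{0,2,0,2} = 1
G(12) = mex{0,0,3,0} = 1
G(13) = mex{1,0,1,3} = 2
G(14) = mex{1,1,2,1} = 0
G(15) = mex{2,1,0,2} = 3
G(16) = mex{0,2,0,0} = 1
G(17) = mex{3,0,1,0} = 2
G(18) = mex{1,3,1,1} = 0
G(19) = mex{2,1,2,1} = 0
G(20) = mex{0,2,0,2} = 1
G(21) = mex{0,0,3,0} = 1
G(22) = mex{1,0,1,3} = 2
P-positions are exactly the n with G(n) = 0.

0, 1, 5, 9, 10, 14, 18, 19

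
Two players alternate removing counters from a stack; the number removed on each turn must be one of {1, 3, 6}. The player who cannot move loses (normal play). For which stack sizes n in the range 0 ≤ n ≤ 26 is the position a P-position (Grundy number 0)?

0, 2, 4, 9, 11, 13, 18, 20, 22

n :  0  1  2  3  4  5  6  7  8  9 10 11 12 13 14 15 16 17 18 19 20 21 22 23 24 25 26
G :  0  1  0  1  0  1  2  3  2  0  1  0  1  0  1  2  3  2  0  1  0  1  0  1  2  3  2
P-positions are exactly the n with G(n) = 0.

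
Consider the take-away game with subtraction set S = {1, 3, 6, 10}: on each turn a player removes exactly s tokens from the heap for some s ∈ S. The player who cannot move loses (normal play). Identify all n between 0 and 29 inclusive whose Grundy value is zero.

n :  0  1  2  3  4  5  6  7  8  9 10 11 12 13 14 15 16 17 18 19 20 21 22 23 24 25 26 27 28 29
G :  0  1  0  1  0  1  2  3  2  0  1  0  1  0  1  2  3  2  0  1  0  1  0  1  2  3  2  0  1  0
P-positions are exactly the n with G(n) = 0.

0, 2, 4, 9, 11, 13, 18, 20, 22, 27, 29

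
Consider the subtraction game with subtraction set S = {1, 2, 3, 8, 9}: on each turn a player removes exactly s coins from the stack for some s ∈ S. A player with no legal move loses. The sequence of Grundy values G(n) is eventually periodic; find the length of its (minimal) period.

10

n :  0  1  2  3  4  5  6  7  8  9 10 11 12 13 14 15 16 17 18 19 20 21
G :  0  1  2  3  0  1  2  3  4  5  0  1  2  3  0  1  2  3  4  5  0  1
G(n+10) = G(n) holds for n = 0,…,8 (a full window of length max(S) = 9), so the sequence is purely periodic with period 10.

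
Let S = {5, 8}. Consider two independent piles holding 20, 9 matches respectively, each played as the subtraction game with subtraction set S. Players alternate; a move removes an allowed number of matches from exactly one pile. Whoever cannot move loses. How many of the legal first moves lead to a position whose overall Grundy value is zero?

All piles use S = {5, 8}:
n :  0  1  2  3  4  5  6  7  8  9 10 11 12 13 14 15 16 17 18 19 20
G :  0  0  0  0  0  1  1  1  1  1  2  2  2  0  0  0  0  0  1  1  1
Pile A: G(20) = 1.
Pile B: G(9) = 1.
Combined Grundy value = 1 ⊕ 1 = 0.
A winning move leaves total XOR = 0, i.e. changes one component's Grundy value g to g ⊕ X where X is the current total.
Pile A: target g' = 1⊕0 = 1, but every legal move changes the Grundy value (mex property), so 0 moves.
Pile B: target g' = 1⊕0 = 1, but every legal move changes the Grundy value (mex property), so 0 moves.

0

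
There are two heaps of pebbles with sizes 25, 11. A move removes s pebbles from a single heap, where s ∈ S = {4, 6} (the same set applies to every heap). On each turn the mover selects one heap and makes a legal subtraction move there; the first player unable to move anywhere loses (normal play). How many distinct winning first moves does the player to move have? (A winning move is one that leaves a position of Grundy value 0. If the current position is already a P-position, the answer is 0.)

3

All heaps use S = {4, 6}:
n :  0  1  2  3  4  5  6  7  8  9 10 11 12 13 14 15 16 17 18 19 20 21 22 23 24 25
G :  0  0  0  0  1  1  1  1  2  2  0  0  0  0  1  1  1  1  2  2  0  0  0  0  1  1
Heap A: G(25) = 1.
Heap B: G(11) = 0.
Combined Grundy value = 1 ⊕ 0 = 1.
A winning move leaves total XOR = 0, i.e. changes one component's Grundy value g to g ⊕ X where X is the current total.
Heap A: need g' = 1⊕1 = 0. Options: 25−4→G=0, 25−6→G=2. Hits: 1.
Heap B: need g' = 0⊕1 = 1. Options: 11−4→G=1, 11−6→G=1. Hits: 2.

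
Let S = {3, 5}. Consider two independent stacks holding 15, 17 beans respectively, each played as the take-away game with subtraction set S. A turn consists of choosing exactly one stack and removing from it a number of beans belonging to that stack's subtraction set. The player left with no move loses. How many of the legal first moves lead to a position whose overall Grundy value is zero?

All stacks use S = {3, 5}:
n :  0  1  2  3  4  5  6  7  8  9 10 11 12 13 14 15 16 17
G :  0  0  0  1  1  1  2  2  0  0  0  1  1  1  2  2  0  0
Stack A: G(15) = 2.
Stack B: G(17) = 0.
Combined Grundy value = 2 ⊕ 0 = 2.
A winning move leaves total XOR = 0, i.e. changes one component's Grundy value g to g ⊕ X where X is the current total.
Stack A: need g' = 2⊕2 = 0. Options: 15−3→G=1, 15−5→G=0. Hits: 1.
Stack B: need g' = 0⊕2 = 2. Options: 17−3→G=2, 17−5→G=1. Hits: 1.

2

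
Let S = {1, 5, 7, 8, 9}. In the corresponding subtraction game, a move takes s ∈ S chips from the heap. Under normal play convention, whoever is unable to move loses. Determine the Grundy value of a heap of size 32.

0

G(0) = 0
G(1) = mex{0} = 1
G(2) = mex{1} = 0
G(3) = mex{0} = 1
G(4) = mex{1} = 0
G(5) = mex{0,0} = 1
G(6) = mex{1,1} = 0
G(7) = mex{0,0,0} = 1
G(8) = mex{1,1,1,0} = 2
G(9) = mex{2,0,0,1,0} = 3
G(10) = mex{3,1,1,0,1} = 2
G(11) = mex{2,0,0,1,0} = 3
G(12) = mex{3,1,1,0,1} = 2
G(13) = mex{2,2,0,1,0} = 3
G(14) = mex{3,3,1,0,1} = 2
G(15) = mex{2,2,2,1,0} = 3
G(16) = mex{3,3,3,2,1} = 0
G(17) = mex{0,2,2,3,2} = 1
G(18) = mex{1,3,3,2,3} = 0
G(19) = mex{0,2,2,3,2} = 1
G(20) = mex{1,3,3,2,3} = 0
G(21) = mex{0,0,2,3,2} = 1
G(22) = mex{1,1,3,2,3} = 0
G(23) = mex{0,0,0,3,2} = 1
G(24) = mex{1,1,1,0,3} = 2
G(25) = mex{2,0,0,1,0} = 3
G(26) = mex{3,1,1,0,1} = 2
G(27) = mex{2,0,0,1,0} = 3
G(28) = mex{3,1,1,0,1} = 2
G(29) = mex{2,2,0,1,0} = 3
G(30) = mex{3,3,1,0,1} = 2
G(31) = mex{2,2,2,1,0} = 3
G(32) = mex{3,3,3,2,1} = 0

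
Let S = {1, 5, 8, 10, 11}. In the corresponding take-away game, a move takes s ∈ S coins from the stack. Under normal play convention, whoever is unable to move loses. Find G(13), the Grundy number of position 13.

n :  0  1  2  3  4  5  6  7  8  9 10 11 12 13
G :  0  1  0  1  0  1  0  1  2  3  2  3  2  3

3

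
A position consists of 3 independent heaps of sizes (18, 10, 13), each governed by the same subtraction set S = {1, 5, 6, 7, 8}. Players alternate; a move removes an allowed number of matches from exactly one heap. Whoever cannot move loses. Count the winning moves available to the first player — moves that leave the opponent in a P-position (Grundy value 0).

4

All heaps use S = {1, 5, 6, 7, 8}:
G(0) = 0
G(1) = mex{0} = 1
G(2) = mex{1} = 0
G(3) = mex{0} = 1
G(4) = mex{1} = 0
G(5) = mex{0,0} = 1
G(6) = mex{1,1,0} = 2
G(7) = mex{2,0,1,0} = 3
G(8) = mex{3,1,0,1,0} = 2
G(9) = mex{2,0,1,0,1} = 3
G(10) = mex{3,1,0,1,0} = 2
G(11) = mex{2,2,1,0,1} = 3
G(12) = mex{3,3,2,1,0} = 4
G(13) = mex{4,2,3,2,1} = 0
G(14) = mex{0,3,2,3,2} = 1
G(15) = mex{1,2,3,2,3} = 0
G(16) = mex{0,3,2,3,2} = 1
G(17) = mex{1,4,3,2,3} = 0
G(18) = mex{0,0,4,3,2} = 1
Heap A: G(18) = 1.
Heap B: G(10) = 2.
Heap C: G(13) = 0.
Combined Grundy value = 1 ⊕ 2 ⊕ 0 = 3.
A winning move leaves total XOR = 0, i.e. changes one component's Grundy value g to g ⊕ X where X is the current total.
Heap A: need g' = 1⊕3 = 2. Options: 18−1→G=0, 18−5→G=0, 18−6→G=4, 18−7→G=3, 18−8→G=2. Hits: 1.
Heap B: need g' = 2⊕3 = 1. Options: 10−1→G=3, 10−5→G=1, 10−6→G=0, 10−7→G=1, 10−8→G=0. Hits: 2.
Heap C: need g' = 0⊕3 = 3. Options: 13−1→G=4, 13−5→G=2, 13−6→G=3, 13−7→G=2, 13−8→G=1. Hits: 1.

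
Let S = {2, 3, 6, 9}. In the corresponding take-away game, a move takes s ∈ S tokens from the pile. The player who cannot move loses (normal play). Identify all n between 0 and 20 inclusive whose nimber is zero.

G(0) = 0
G(1) = mex{} = 0
G(2) = mex{0} = 1
G(3) = mex{0,0} = 1
G(4) = mex{1,0} = 2
G(5) = mex{1,1} = 0
G(6) = mex{2,1,0} = 3
G(7) = mex{0,2,0} = 1
G(8) = mex{3,0,1} = 2
G(9) = mex{1,3,1,0} = 2
G(10) = mex{2,1,2,0} = 3
G(11) = mex{2,2,0,1} = 3
G(12) = mex{3,2,3,1} = 0
G(13) = mex{3,3,1,2} = 0
G(14) = mex{0,3,2,0} = 1
G(15) = mex{0,0,2,3} = 1
G(16) = mex{1,0,3,1} = 2
G(17) = mex{1,1,3,2} = 0
G(18) = mex{2,1,0,2} = 3
G(19) = mex{0,2,0,3} = 1
G(20) = mex{3,0,1,3} = 2
P-positions are exactly the n with G(n) = 0.

0, 1, 5, 12, 13, 17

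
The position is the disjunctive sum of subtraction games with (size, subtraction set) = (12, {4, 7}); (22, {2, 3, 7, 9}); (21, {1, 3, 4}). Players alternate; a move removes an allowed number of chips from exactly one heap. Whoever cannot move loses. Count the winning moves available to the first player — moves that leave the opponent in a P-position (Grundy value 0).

0

Heap A, S = {4, 7}:
n :  0  1  2  3  4  5  6  7  8  9 10 11 12
G :  0  0  0  0  1  1  1  1  2  2  2  0  0
G_A(12) = 0.
Heap B, S = {2, 3, 7, 9}:
n :  0  1  2  3  4  5  6  7  8  9 10 11 12 13 14 15 16 17 18 19 20 21 22
G :  0  0  1  1  2  0  0  1  1  2  2  0  3  1  2  2  0  0  1  1  2  0  0
G_B(22) = 0.
Heap C, S = {1, 3, 4}:
n :  0  1  2  3  4  5  6  7  8  9 10 11 12 13 14 15 16 17 18 19 20 21
G :  0  1  0  1  2  3  2  0  1  0  1  2  3  2  0  1  0  1  2  3  2  0
G_C(21) = 0.
Combined Grundy value = 0 ⊕ 0 ⊕ 0 = 0.
A winning move leaves total XOR = 0, i.e. changes one component's Grundy value g to g ⊕ X where X is the current total.
Heap A: target g' = 0⊕0 = 0, but every legal move changes the Grundy value (mex property), so 0 moves.
Heap B: target g' = 0⊕0 = 0, but every legal move changes the Grundy value (mex property), so 0 moves.
Heap C: target g' = 0⊕0 = 0, but every legal move changes the Grundy value (mex property), so 0 moves.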